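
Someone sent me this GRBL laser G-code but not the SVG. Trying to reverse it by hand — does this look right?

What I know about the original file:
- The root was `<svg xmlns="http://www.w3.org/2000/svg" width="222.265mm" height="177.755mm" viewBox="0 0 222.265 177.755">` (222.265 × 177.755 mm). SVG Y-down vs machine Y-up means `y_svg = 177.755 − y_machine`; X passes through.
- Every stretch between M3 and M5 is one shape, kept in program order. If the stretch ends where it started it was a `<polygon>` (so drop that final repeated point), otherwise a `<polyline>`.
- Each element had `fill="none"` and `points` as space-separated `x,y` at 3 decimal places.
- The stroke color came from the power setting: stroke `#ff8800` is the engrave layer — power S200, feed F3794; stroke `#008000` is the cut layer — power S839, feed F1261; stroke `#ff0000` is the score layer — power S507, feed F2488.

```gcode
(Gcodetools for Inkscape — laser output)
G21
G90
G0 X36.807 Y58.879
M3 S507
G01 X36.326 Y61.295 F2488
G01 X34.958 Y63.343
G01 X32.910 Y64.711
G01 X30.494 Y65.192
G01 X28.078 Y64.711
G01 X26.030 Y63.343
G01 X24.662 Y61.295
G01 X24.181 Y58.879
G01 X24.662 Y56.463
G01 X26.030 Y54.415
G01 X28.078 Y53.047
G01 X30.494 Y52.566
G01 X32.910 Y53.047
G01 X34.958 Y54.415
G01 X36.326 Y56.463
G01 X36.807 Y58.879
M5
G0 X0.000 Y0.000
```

Each laser-on run becomes one SVG element. Flip Y back into SVG space with y_svg = 177.755 − y_machine. Every run uses S507, so all elements get stroke `#ff0000` (score).

Run 1: The run returns to its start, so emit a `<polygon>` with points (Y-flipped): 36.807,118.876 36.326,116.460 34.958,114.412 32.910,113.044 30.494,112.563 28.078,113.044 26.030,114.412 24.662,116.460 24.181,118.876 24.662,121.292 26.030,123.340 28.078,124.708 30.494,125.189 32.910,124.708 34.958,123.340 36.326,121.292.

<svg xmlns="http://www.w3.org/2000/svg" width="222.265mm" height="177.755mm" viewBox="0 0 222.265 177.755">
  <polygon points="36.807,118.876 36.326,116.460 34.958,114.412 32.910,113.044 30.494,112.563 28.078,113.044 26.030,114.412 24.662,116.460 24.181,118.876 24.662,121.292 26.030,123.340 28.078,124.708 30.494,125.189 32.910,124.708 34.958,123.340 36.326,121.292" fill="none" stroke="#ff0000"/>
</svg>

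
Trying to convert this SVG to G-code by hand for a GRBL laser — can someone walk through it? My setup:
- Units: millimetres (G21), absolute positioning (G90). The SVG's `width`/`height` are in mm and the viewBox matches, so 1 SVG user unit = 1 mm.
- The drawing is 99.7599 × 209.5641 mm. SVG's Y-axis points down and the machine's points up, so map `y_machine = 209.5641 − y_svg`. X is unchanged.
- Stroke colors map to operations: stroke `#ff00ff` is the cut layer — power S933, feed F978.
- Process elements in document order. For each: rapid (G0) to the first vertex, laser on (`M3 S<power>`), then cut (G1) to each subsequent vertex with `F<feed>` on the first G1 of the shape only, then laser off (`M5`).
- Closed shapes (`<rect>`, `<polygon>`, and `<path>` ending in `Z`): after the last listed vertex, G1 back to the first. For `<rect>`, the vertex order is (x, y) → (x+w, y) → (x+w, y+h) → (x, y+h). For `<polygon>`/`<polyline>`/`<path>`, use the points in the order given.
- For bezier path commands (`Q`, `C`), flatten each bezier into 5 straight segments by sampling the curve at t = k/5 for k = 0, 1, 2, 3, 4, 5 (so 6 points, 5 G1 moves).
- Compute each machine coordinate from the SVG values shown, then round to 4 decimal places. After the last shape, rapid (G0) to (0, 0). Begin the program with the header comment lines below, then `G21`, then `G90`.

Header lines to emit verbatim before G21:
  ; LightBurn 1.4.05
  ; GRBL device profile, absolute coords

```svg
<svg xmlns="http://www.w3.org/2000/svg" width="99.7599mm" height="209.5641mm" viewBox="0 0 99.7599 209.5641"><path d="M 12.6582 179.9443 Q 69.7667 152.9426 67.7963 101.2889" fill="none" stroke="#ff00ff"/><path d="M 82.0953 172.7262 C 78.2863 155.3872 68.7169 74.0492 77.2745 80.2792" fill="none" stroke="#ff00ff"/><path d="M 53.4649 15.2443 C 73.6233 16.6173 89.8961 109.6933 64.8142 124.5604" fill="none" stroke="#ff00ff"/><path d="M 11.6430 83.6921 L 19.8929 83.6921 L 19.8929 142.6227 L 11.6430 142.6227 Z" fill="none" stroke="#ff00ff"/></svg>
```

; LightBurn 1.4.05
; GRBL device profile, absolute coords
G21
G90
G0 X12.6582 Y29.6198
M3 S933
G1 X33.1384 Y41.4066 F978
G1 X48.8924 Y55.1655
G1 X59.9200 Y70.8966
G1 X66.2213 Y88.5998
G1 X67.7963 Y108.2752
M5
G0 X82.0953 Y36.8379
M3 S933
G1 X79.3098 Y53.7086 F978
G1 X76.2883 Y78.6639
G1 X74.1775 Y104.4285
G1 X74.1241 Y123.7273
G1 X77.2745 Y129.2849
M5
G0 X53.4649 Y194.3198
M3 S933
G1 X64.7939 Y183.8509 F978
G1 X73.3919 Y159.5291
G1 X77.4602 Y129.5101
G1 X75.2005 Y101.9497
G1 X64.8142 Y85.0037
M5
G0 X11.6430 Y125.8720
M3 S933
G1 X19.8929 Y125.8720 F978
G1 X19.8929 Y66.9414
G1 X11.6430 Y66.9414
G1 X11.6430 Y125.8720
M5
G0 X0.0000 Y0.0000

1 u = 1 mm; y_m = 209.5641 − y.

[1] `<path>` quadratic bezier, #ff00ff→cut S933 F978: (12.6582,29.6198) → (33.1384,41.4066) → (48.8924,55.1655) → (59.9200,70.8966) → (66.2213,88.5998) → (67.7963,108.2752)

[2] `<path>` cubic bezier, #ff00ff→cut S933 F978: (82.0953,36.8379) → (79.3098,53.7086) → (76.2883,78.6639) → (74.1775,104.4285) → (74.1241,123.7273) → (77.2745,129.2849)

[3] `<path>` cubic bezier, #ff00ff→cut S933 F978: (53.4649,194.3198) → (64.7939,183.8509) → (73.3919,159.5291) → (77.4602,129.5101) → (75.2005,101.9497) → (64.8142,85.0037)

[4] `<path>` rectangle, #ff00ff→cut S933 F978: (11.6430,125.8720) → (19.8929,125.8720) → (19.8929,66.9414) → (11.6430,66.9414) → (11.6430,125.8720) (closed)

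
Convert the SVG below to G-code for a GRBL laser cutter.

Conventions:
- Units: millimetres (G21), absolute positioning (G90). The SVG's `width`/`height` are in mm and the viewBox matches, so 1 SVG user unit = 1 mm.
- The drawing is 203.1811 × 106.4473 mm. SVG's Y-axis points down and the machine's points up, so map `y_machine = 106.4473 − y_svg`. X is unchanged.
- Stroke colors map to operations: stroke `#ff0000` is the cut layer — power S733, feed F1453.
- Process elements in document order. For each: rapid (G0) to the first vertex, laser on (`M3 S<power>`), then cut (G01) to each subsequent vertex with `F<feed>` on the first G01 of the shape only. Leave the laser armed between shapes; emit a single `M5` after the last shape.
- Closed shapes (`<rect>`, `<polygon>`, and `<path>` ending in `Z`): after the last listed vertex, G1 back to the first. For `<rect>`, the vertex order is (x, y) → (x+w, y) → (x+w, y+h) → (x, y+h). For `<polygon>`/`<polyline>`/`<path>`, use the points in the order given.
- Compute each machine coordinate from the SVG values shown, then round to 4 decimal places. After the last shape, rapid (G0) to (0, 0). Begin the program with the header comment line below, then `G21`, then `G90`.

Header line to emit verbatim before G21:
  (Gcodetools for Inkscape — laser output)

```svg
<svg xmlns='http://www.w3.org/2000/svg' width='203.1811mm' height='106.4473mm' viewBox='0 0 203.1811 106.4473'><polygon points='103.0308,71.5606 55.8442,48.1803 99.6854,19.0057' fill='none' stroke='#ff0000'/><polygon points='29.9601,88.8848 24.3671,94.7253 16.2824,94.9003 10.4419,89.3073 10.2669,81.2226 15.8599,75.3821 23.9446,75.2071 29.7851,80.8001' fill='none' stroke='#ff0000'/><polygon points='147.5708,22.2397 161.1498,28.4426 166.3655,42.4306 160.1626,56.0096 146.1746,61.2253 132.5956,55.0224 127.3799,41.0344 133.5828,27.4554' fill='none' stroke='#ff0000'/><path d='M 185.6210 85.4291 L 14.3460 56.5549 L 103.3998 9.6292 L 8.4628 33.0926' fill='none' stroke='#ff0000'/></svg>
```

viewBox `0 0 203.1811 106.4473` with mm width/height → 1 unit = 1 mm. Flip: y_m = 106.4473 − y_svg.

**Shape 1** — `<polygon>` regular polygon, stroke `#ff0000` → cut (S733, F1453). Machine vertices: (103.0308,34.8867) → (55.8442,58.2670) → (99.6854,87.4416) → (103.0308,34.8867). Closed: final G1 returns to the first vertex.

**Shape 2** — `<polygon>` regular polygon, stroke `#ff0000` → cut (S733, F1453). Machine vertices: (29.9601,17.5625) → (24.3671,11.7220) → (16.2824,11.5470) → (10.4419,17.1400) → (10.2669,25.2247) → (15.8599,31.0652) → (23.9446,31.2402) → (29.7851,25.6472) → (29.9601,17.5625). Closed: final G1 returns to the first vertex.

**Shape 3** — `<polygon>` regular polygon, stroke `#ff0000` → cut (S733, F1453). Machine vertices: (147.5708,84.2076) → (161.1498,78.0047) → (166.3655,64.0167) → (160.1626,50.4377) → (146.1746,45.2220) → (132.5956,51.4249) → (127.3799,65.4129) → (133.5828,78.9919) → (147.5708,84.2076). Closed: final G1 returns to the first vertex.

**Shape 4** — `<path>` open polyline, stroke `#ff0000` → cut (S733, F1453). Machine vertices: (185.6210,21.0182) → (14.3460,49.8924) → (103.3998,96.8181) → (8.4628,73.3547). Open path.

(Gcodetools for Inkscape — laser output)
G21
G90
G0 X103.0308 Y34.8867
M3 S733
G01 X55.8442 Y58.2670 F1453
G01 X99.6854 Y87.4416
G01 X103.0308 Y34.8867
G0 X29.9601 Y17.5625
M3 S733
G01 X24.3671 Y11.7220 F1453
G01 X16.2824 Y11.5470
G01 X10.4419 Y17.1400
G01 X10.2669 Y25.2247
G01 X15.8599 Y31.0652
G01 X23.9446 Y31.2402
G01 X29.7851 Y25.6472
G01 X29.9601 Y17.5625
G0 X147.5708 Y84.2076
M3 S733
G01 X161.1498 Y78.0047 F1453
G01 X166.3655 Y64.0167
G01 X160.1626 Y50.4377
G01 X146.1746 Y45.2220
G01 X132.5956 Y51.4249
G01 X127.3799 Y65.4129
G01 X133.5828 Y78.9919
G01 X147.5708 Y84.2076
G0 X185.6210 Y21.0182
M3 S733
G01 X14.3460 Y49.8924 F1453
G01 X103.3998 Y96.8181
G01 X8.4628 Y73.3547
M5
G0 X0.0000 Y0.0000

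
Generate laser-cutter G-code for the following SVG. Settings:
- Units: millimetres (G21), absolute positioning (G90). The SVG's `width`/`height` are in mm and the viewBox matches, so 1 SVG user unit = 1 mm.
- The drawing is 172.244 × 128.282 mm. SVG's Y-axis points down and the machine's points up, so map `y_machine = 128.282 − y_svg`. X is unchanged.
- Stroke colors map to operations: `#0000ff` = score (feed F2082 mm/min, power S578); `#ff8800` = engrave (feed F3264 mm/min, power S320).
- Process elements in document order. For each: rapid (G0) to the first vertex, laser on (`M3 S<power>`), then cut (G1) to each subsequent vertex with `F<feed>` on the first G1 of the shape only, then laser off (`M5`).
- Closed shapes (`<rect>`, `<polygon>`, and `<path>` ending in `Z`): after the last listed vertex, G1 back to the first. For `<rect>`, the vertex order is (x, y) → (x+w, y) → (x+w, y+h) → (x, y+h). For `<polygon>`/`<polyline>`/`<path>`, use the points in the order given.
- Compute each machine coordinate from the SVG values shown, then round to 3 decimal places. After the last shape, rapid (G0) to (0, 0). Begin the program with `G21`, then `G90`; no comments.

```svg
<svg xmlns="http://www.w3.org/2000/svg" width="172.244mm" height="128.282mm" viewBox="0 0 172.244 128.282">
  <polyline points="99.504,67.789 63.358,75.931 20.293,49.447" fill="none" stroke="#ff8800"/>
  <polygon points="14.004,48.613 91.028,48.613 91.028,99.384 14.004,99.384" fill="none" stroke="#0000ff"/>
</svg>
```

G21
G90
G0 X99.504 Y60.493
M3 S320
G1 X63.358 Y52.351 F3264
G1 X20.293 Y78.835
M5
G0 X14.004 Y79.669
M3 S578
G1 X91.028 Y79.669 F2082
G1 X91.028 Y28.898
G1 X14.004 Y28.898
G1 X14.004 Y79.669
M5
G0 X0.000 Y0.000

Since the viewBox matches the mm dimensions, user units are millimetres directly. The only transform is the Y-flip y_m = 128.282 − y_svg.

Shape 1 is a open polyline drawn with `<polyline>`. Its stroke #ff8800 means engrave at S320, F3264. After flipping Y the toolpath is (99.504,60.493) → (63.358,52.351) → (20.293,78.835).

Shape 2 is a rectangle drawn with `<polygon>`. Its stroke #0000ff means score at S578, F2082. After flipping Y the toolpath is (14.004,79.669) → (91.028,79.669) → (91.028,28.898) → (14.004,28.898) → (14.004,79.669), returning to the start.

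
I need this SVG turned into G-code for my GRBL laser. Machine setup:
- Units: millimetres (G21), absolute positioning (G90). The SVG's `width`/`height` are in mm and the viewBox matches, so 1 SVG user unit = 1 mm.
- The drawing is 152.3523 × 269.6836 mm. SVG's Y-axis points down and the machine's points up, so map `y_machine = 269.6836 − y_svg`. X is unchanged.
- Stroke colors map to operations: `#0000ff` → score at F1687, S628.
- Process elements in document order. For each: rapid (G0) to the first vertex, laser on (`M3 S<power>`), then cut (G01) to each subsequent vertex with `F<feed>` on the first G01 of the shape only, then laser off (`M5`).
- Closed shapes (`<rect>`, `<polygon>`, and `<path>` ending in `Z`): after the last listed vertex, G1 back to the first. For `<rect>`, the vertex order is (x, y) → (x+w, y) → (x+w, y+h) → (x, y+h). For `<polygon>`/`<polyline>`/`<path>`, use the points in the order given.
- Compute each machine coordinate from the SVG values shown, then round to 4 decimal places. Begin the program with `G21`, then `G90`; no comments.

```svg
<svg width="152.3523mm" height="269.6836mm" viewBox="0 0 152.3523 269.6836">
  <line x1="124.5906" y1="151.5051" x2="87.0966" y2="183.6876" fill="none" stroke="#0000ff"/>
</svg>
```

Since the viewBox matches the mm dimensions, user units are millimetres directly. The only transform is the Y-flip y_m = 269.6836 − y_svg.

Shape 1 is a line segment drawn with `<line>`. Its stroke #0000ff means score at S628, F1687. After flipping Y the toolpath is (124.5906,118.1785) → (87.0966,85.9960).

G21
G90
G0 X124.5906 Y118.1785
M3 S628
G01 X87.0966 Y85.9960 F1687
M5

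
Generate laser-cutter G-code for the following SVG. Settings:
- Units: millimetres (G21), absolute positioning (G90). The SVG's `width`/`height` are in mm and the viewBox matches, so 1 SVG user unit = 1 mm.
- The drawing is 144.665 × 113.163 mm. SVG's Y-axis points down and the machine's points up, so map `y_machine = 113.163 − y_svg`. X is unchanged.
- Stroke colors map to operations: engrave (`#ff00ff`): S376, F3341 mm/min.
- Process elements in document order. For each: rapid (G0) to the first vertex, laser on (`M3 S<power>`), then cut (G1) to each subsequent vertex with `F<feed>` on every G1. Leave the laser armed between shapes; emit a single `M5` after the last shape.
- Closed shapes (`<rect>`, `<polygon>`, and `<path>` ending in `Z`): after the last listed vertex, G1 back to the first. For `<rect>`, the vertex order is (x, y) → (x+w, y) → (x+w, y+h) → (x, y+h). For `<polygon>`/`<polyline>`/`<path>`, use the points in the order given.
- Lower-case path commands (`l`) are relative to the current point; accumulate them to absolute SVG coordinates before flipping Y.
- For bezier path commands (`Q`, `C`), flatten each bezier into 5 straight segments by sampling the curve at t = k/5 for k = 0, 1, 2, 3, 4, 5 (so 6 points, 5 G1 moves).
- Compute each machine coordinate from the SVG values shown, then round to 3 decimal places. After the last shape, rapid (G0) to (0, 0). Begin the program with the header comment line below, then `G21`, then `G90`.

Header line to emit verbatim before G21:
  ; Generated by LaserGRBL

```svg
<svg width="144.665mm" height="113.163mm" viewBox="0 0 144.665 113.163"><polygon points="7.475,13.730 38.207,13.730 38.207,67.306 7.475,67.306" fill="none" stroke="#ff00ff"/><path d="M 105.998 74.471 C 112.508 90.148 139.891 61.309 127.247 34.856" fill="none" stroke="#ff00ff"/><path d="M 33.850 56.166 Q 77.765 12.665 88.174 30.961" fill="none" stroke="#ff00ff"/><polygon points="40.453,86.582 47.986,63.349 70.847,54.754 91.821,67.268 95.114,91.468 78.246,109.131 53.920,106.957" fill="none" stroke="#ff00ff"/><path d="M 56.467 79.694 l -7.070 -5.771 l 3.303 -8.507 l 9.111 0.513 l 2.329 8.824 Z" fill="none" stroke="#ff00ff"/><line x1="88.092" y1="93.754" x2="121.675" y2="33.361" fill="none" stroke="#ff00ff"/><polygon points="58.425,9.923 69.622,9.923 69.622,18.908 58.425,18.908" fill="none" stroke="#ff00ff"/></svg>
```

; Generated by LaserGRBL
G21
G90
G0 X7.475 Y99.433
M3 S376
G1 X38.207 Y99.433 F3341
G1 X38.207 Y45.857 F3341
G1 X7.475 Y45.857 F3341
G1 X7.475 Y99.433 F3341
G0 X105.998 Y38.692
M3 S376
G1 X111.922 Y34.253 F3341
G1 X119.931 Y38.246 F3341
G1 X127.104 Y48.420 F3341
G1 X130.517 Y62.524 F3341
G1 X127.247 Y78.307 F3341
G0 X33.850 Y56.997
M3 S376
G1 X50.076 Y71.926 F3341
G1 X63.621 Y81.910 F3341
G1 X74.486 Y86.951 F3341
G1 X82.670 Y87.049 F3341
G1 X88.174 Y82.202 F3341
G0 X40.453 Y26.581
M3 S376
G1 X47.986 Y49.814 F3341
G1 X70.847 Y58.409 F3341
G1 X91.821 Y45.895 F3341
G1 X95.114 Y21.695 F3341
G1 X78.246 Y4.032 F3341
G1 X53.920 Y6.206 F3341
G1 X40.453 Y26.581 F3341
G0 X56.467 Y33.469
M3 S376
G1 X49.397 Y39.240 F3341
G1 X52.700 Y47.747 F3341
G1 X61.811 Y47.234 F3341
G1 X64.140 Y38.410 F3341
G1 X56.467 Y33.469 F3341
G0 X88.092 Y19.409
M3 S376
G1 X121.675 Y79.802 F3341
G0 X58.425 Y103.240
M3 S376
G1 X69.622 Y103.240 F3341
G1 X69.622 Y94.255 F3341
G1 X58.425 Y94.255 F3341
G1 X58.425 Y103.240 F3341
M5
G0 X0.000 Y0.000

1 u = 1 mm; y_m = 113.163 − y.

[1] `<polygon>` rectangle, #ff00ff→engrave S376 F3341: (7.475,99.433) → (38.207,99.433) → (38.207,45.857) → (7.475,45.857) → (7.475,99.433) (closed)

[2] `<path>` cubic bezier, #ff00ff→engrave S376 F3341: (105.998,38.692) → (111.922,34.253) → (119.931,38.246) → (127.104,48.420) → (130.517,62.524) → (127.247,78.307)

[3] `<path>` quadratic bezier, #ff00ff→engrave S376 F3341: (33.850,56.997) → (50.076,71.926) → (63.621,81.910) → (74.486,86.951) → (82.670,87.049) → (88.174,82.202)

[4] `<polygon>` regular polygon, #ff00ff→engrave S376 F3341: (40.453,26.581) → (47.986,49.814) → (70.847,58.409) → (91.821,45.895) → (95.114,21.695) → (78.246,4.032) → (53.920,6.206) → (40.453,26.581) (closed)

[5] `<path>` regular polygon, #ff00ff→engrave S376 F3341: (56.467,33.469) → (49.397,39.240) → (52.700,47.747) → (61.811,47.234) → (64.140,38.410) → (56.467,33.469) (closed)

[6] `<line>` line segment, #ff00ff→engrave S376 F3341: (88.092,19.409) → (121.675,79.802)

[7] `<polygon>` rectangle, #ff00ff→engrave S376 F3341: (58.425,103.240) → (69.622,103.240) → (69.622,94.255) → (58.425,94.255) → (58.425,103.240) (closed)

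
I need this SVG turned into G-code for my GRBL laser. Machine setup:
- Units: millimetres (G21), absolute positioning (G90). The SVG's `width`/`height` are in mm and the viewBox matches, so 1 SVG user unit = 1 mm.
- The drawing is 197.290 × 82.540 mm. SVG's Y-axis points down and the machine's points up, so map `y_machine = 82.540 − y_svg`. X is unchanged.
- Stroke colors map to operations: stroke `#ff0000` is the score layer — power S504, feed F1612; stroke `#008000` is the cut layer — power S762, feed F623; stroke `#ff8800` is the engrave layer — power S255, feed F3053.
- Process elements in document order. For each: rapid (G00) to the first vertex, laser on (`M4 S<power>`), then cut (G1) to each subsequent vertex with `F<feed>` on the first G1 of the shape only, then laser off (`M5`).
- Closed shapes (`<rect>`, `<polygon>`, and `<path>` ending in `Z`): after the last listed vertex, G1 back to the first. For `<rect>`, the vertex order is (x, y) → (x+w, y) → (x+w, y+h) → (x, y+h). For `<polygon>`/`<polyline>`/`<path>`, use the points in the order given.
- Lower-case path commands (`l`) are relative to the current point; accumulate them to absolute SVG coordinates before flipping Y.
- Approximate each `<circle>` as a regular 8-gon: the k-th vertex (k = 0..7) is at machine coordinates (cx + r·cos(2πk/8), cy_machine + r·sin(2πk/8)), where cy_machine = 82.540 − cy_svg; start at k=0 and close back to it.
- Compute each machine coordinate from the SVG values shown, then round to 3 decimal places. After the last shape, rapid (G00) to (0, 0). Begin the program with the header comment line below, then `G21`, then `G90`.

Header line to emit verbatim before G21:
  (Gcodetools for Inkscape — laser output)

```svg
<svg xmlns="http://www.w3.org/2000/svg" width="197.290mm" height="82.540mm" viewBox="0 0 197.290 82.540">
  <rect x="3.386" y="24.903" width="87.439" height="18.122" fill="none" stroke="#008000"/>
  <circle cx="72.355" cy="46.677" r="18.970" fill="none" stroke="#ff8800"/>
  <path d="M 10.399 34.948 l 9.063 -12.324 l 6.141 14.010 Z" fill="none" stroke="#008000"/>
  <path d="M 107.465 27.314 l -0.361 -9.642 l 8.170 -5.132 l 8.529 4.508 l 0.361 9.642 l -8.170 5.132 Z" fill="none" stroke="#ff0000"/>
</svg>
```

1 u = 1 mm; y_m = 82.540 − y.

[1] `<rect>` rectangle, #008000→cut S762 F623: (3.386,57.637) → (90.825,57.637) → (90.825,39.515) → (3.386,39.515) → (3.386,57.637) (closed)

[2] `<circle>` circle, #ff8800→engrave S255 F3053: (91.325,35.863) → (85.769,49.277) → (72.355,54.833) → (58.941,49.277) → (53.385,35.863) → (58.941,22.449) → (72.355,16.893) → (85.769,22.449) → (91.325,35.863) (closed)

[3] `<path>` regular polygon, #008000→cut S762 F623: (10.399,47.592) → (19.462,59.916) → (25.603,45.906) → (10.399,47.592) (closed)

[4] `<path>` regular polygon, #ff0000→score S504 F1612: (107.465,55.226) → (107.104,64.868) → (115.274,70.000) → (123.803,65.492) → (124.164,55.850) → (115.994,50.718) → (107.465,55.226) (closed)

(Gcodetools for Inkscape — laser output)
G21
G90
G00 X3.386 Y57.637
M4 S762
G1 X90.825 Y57.637 F623
G1 X90.825 Y39.515
G1 X3.386 Y39.515
G1 X3.386 Y57.637
M5
G00 X91.325 Y35.863
M4 S255
G1 X85.769 Y49.277 F3053
G1 X72.355 Y54.833
G1 X58.941 Y49.277
G1 X53.385 Y35.863
G1 X58.941 Y22.449
G1 X72.355 Y16.893
G1 X85.769 Y22.449
G1 X91.325 Y35.863
M5
G00 X10.399 Y47.592
M4 S762
G1 X19.462 Y59.916 F623
G1 X25.603 Y45.906
G1 X10.399 Y47.592
M5
G00 X107.465 Y55.226
M4 S504
G1 X107.104 Y64.868 F1612
G1 X115.274 Y70.000
G1 X123.803 Y65.492
G1 X124.164 Y55.850
G1 X115.994 Y50.718
G1 X107.465 Y55.226
M5
G00 X0.000 Y0.000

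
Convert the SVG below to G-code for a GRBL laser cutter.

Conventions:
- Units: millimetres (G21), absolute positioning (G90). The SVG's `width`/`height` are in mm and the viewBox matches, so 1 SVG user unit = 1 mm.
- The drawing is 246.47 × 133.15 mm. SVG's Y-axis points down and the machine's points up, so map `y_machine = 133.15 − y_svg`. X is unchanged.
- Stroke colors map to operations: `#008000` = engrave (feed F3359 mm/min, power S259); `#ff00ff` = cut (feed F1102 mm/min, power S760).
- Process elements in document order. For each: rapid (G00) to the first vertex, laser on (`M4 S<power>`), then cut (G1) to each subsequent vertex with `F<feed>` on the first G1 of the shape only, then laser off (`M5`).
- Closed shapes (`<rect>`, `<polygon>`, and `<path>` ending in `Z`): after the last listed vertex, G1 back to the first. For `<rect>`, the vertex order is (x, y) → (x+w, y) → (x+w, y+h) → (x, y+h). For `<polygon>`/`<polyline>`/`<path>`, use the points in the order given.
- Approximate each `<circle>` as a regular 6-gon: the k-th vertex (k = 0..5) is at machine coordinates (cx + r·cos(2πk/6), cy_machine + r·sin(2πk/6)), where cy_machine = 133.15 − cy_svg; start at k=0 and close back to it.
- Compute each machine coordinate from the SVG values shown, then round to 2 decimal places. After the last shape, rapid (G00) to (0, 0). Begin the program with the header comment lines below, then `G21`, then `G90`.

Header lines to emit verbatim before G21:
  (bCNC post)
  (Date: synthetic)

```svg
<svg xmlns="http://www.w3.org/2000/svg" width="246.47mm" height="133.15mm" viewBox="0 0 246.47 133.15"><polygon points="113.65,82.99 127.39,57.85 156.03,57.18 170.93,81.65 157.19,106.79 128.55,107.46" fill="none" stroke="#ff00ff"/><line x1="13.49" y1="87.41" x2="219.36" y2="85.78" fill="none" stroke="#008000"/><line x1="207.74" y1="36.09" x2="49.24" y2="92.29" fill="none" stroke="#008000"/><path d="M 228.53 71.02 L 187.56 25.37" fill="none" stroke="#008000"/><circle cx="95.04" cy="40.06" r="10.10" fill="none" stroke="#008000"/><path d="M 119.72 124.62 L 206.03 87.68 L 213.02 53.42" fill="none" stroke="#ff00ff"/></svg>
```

(bCNC post)
(Date: synthetic)
G21
G90
G00 X113.65 Y50.16
M4 S760
G1 X127.39 Y75.30 F1102
G1 X156.03 Y75.97
G1 X170.93 Y51.50
G1 X157.19 Y26.36
G1 X128.55 Y25.69
G1 X113.65 Y50.16
M5
G00 X13.49 Y45.74
M4 S259
G1 X219.36 Y47.37 F3359
M5
G00 X207.74 Y97.06
M4 S259
G1 X49.24 Y40.86 F3359
M5
G00 X228.53 Y62.13
M4 S259
G1 X187.56 Y107.78 F3359
M5
G00 X105.14 Y93.09
M4 S259
G1 X100.09 Y101.84 F3359
G1 X89.99 Y101.84
G1 X84.94 Y93.09
G1 X89.99 Y84.34
G1 X100.09 Y84.34
G1 X105.14 Y93.09
M5
G00 X119.72 Y8.53
M4 S760
G1 X206.03 Y45.47 F1102
G1 X213.02 Y79.73
M5
G00 X0.00 Y0.00

viewBox `0 0 246.47 133.15` with mm width/height → 1 unit = 1 mm. Flip: y_m = 133.15 − y_svg.

**Shape 1** — `<polygon>` regular polygon, stroke `#ff00ff` → cut (S760, F1102). Machine vertices: (113.65,50.16) → (127.39,75.30) → (156.03,75.97) → (170.93,51.50) → (157.19,26.36) → (128.55,25.69) → (113.65,50.16). Closed: final G1 returns to the first vertex.

**Shape 2** — `<line>` line segment, stroke `#008000` → engrave (S259, F3359). Machine vertices: (13.49,45.74) → (219.36,47.37). Open path.

**Shape 3** — `<line>` line segment, stroke `#008000` → engrave (S259, F3359). Machine vertices: (207.74,97.06) → (49.24,40.86). Open path.

**Shape 4** — `<path>` line segment, stroke `#008000` → engrave (S259, F3359). Machine vertices: (228.53,62.13) → (187.56,107.78). Open path.

**Shape 5** — `<circle>` circle, stroke `#008000` → engrave (S259, F3359). Machine vertices: (105.14,93.09) → (100.09,101.84) → (89.99,101.84) → (84.94,93.09) → (89.99,84.34) → (100.09,84.34) → (105.14,93.09). Closed: final G1 returns to the first vertex.

**Shape 6** — `<path>` open polyline, stroke `#ff00ff` → cut (S760, F1102). Machine vertices: (119.72,8.53) → (206.03,45.47) → (213.02,79.73). Open path.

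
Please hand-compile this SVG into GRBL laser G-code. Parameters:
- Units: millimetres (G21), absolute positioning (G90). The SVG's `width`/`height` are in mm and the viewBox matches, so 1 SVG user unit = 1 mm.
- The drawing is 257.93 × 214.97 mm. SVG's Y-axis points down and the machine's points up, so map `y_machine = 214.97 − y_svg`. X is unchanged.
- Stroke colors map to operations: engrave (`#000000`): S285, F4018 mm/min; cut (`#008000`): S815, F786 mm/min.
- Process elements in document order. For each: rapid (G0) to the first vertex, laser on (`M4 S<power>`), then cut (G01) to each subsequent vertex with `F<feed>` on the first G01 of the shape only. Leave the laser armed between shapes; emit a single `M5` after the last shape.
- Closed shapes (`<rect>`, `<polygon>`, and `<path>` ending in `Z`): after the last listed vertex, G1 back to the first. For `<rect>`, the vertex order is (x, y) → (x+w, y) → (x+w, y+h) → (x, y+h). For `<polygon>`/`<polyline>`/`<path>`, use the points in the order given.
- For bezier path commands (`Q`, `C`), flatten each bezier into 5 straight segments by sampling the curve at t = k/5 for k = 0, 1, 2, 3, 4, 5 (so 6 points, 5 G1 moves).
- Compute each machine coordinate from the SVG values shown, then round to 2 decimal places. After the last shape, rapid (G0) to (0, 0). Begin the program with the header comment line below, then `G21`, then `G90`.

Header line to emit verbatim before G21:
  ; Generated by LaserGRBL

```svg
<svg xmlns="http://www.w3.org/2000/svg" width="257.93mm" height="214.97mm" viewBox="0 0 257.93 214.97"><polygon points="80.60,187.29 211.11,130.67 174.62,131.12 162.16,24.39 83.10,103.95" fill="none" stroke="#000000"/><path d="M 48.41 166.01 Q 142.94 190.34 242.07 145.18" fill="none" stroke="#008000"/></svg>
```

Since the viewBox matches the mm dimensions, user units are millimetres directly. The only transform is the Y-flip y_m = 214.97 − y_svg.

Shape 1 is a closed polygon drawn with `<polygon>`. Its stroke #000000 means engrave at S285, F4018. After flipping Y the toolpath is (80.60,27.68) → (211.11,84.30) → (174.62,83.85) → (162.16,190.58) → (83.10,111.02) → (80.60,27.68), returning to the start.

Shape 2 is a quadratic bezier drawn with `<path>`. Its stroke #008000 means cut at S815, F786. After flipping Y the toolpath is (48.41,48.96) → (86.41,42.01) → (124.77,40.61) → (163.50,44.78) → (202.60,54.51) → (242.07,69.79).

; Generated by LaserGRBL
G21
G90
G0 X80.60 Y27.68
M4 S285
G01 X211.11 Y84.30 F4018
G01 X174.62 Y83.85
G01 X162.16 Y190.58
G01 X83.10 Y111.02
G01 X80.60 Y27.68
G0 X48.41 Y48.96
M4 S815
G01 X86.41 Y42.01 F786
G01 X124.77 Y40.61
G01 X163.50 Y44.78
G01 X202.60 Y54.51
G01 X242.07 Y69.79
M5
G0 X0.00 Y0.00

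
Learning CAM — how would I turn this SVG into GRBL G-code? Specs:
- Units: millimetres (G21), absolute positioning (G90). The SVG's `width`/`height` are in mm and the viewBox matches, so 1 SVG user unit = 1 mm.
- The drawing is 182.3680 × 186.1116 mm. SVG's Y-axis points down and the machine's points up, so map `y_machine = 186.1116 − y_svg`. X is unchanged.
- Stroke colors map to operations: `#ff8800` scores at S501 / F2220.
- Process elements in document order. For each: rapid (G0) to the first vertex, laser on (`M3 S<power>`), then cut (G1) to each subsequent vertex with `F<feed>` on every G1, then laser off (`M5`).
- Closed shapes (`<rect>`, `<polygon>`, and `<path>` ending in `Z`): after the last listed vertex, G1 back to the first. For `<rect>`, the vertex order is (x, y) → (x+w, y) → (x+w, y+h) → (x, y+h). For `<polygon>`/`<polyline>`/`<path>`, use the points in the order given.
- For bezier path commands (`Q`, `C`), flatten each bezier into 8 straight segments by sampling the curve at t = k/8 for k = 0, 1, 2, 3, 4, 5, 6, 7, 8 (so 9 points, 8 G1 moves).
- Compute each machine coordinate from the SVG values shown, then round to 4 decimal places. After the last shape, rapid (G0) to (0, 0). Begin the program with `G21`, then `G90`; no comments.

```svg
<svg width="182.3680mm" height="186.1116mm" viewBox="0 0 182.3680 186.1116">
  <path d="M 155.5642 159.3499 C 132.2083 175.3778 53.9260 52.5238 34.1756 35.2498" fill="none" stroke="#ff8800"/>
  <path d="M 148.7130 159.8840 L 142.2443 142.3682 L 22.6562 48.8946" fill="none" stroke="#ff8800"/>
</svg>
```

Since the viewBox matches the mm dimensions, user units are millimetres directly. The only transform is the Y-flip y_m = 186.1116 − y_svg.

Shape 1 is a cubic bezier drawn with `<path>`. Its stroke #ff8800 means score at S501, F2220. After flipping Y the toolpath is (155.5642,26.7617) → (144.4527,26.7839) → (129.5214,36.9614) → (112.0999,54.4296) → (93.5178,76.3235) → (75.1048,99.7785) → (58.1903,121.9298) → (44.1041,139.9125) → (34.1756,150.8618).

Shape 2 is a open polyline drawn with `<path>`. Its stroke #ff8800 means score at S501, F2220. After flipping Y the toolpath is (148.7130,26.2276) → (142.2443,43.7434) → (22.6562,137.2170).

G21
G90
G0 X155.5642 Y26.7617
M3 S501
G1 X144.4527 Y26.7839 F2220
G1 X129.5214 Y36.9614 F2220
G1 X112.0999 Y54.4296 F2220
G1 X93.5178 Y76.3235 F2220
G1 X75.1048 Y99.7785 F2220
G1 X58.1903 Y121.9298 F2220
G1 X44.1041 Y139.9125 F2220
G1 X34.1756 Y150.8618 F2220
M5
G0 X148.7130 Y26.2276
M3 S501
G1 X142.2443 Y43.7434 F2220
G1 X22.6562 Y137.2170 F2220
M5
G0 X0.0000 Y0.0000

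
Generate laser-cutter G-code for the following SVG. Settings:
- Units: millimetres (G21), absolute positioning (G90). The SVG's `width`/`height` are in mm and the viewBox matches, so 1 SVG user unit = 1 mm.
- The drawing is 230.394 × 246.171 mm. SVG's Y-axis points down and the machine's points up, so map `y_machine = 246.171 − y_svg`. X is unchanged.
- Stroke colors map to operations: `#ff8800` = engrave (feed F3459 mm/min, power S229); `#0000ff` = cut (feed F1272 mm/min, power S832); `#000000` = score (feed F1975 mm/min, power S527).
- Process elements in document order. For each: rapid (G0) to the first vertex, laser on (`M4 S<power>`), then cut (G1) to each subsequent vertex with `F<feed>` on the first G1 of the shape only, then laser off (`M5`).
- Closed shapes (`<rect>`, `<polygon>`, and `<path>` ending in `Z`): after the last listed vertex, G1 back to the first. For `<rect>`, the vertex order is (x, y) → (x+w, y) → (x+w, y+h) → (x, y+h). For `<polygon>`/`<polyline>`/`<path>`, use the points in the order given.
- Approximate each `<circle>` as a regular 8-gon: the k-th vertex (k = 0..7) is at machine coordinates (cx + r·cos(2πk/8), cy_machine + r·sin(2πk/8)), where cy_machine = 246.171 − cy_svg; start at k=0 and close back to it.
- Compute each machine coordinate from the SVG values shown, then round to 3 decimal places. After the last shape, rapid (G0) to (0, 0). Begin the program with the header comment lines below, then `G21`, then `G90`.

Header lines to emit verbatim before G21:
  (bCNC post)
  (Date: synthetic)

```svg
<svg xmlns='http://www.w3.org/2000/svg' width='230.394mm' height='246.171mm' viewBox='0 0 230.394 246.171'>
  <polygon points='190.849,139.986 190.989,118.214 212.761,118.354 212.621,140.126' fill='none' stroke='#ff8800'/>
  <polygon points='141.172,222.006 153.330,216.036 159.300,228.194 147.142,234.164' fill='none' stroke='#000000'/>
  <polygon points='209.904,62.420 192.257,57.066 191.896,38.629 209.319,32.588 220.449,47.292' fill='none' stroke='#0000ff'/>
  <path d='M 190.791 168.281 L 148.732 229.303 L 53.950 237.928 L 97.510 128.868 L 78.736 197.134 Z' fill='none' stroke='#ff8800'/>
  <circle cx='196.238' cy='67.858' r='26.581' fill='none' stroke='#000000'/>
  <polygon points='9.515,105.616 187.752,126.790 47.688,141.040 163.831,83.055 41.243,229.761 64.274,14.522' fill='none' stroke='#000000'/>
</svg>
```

viewBox `0 0 230.394 246.171` with mm width/height → 1 unit = 1 mm. Flip: y_m = 246.171 − y_svg.

**Shape 1** — `<polygon>` regular polygon, stroke `#ff8800` → engrave (S229, F3459). Machine vertices: (190.849,106.185) → (190.989,127.957) → (212.761,127.817) → (212.621,106.045) → (190.849,106.185). Closed: final G1 returns to the first vertex.

**Shape 2** — `<polygon>` regular polygon, stroke `#000000` → score (S527, F1975). Machine vertices: (141.172,24.165) → (153.330,30.135) → (159.300,17.977) → (147.142,12.007) → (141.172,24.165). Closed: final G1 returns to the first vertex.

**Shape 3** — `<polygon>` regular polygon, stroke `#0000ff` → cut (S832, F1272). Machine vertices: (209.904,183.751) → (192.257,189.105) → (191.896,207.542) → (209.319,213.583) → (220.449,198.879) → (209.904,183.751). Closed: final G1 returns to the first vertex.

**Shape 4** — `<path>` closed polygon, stroke `#ff8800` → engrave (S229, F3459). Machine vertices: (190.791,77.890) → (148.732,16.868) → (53.950,8.243) → (97.510,117.303) → (78.736,49.037) → (190.791,77.890). Closed: final G1 returns to the first vertex.

**Shape 5** — `<circle>` circle, stroke `#000000` → score (S527, F1975). Machine vertices: (222.819,178.313) → (215.034,197.109) → (196.238,204.894) → (177.442,197.109) → (169.657,178.313) → (177.442,159.517) → (196.238,151.732) → (215.034,159.517) → (222.819,178.313). Closed: final G1 returns to the first vertex.

**Shape 6** — `<polygon>` closed polygon, stroke `#000000` → score (S527, F1975). Machine vertices: (9.515,140.555) → (187.752,119.381) → (47.688,105.131) → (163.831,163.116) → (41.243,16.410) → (64.274,231.649) → (9.515,140.555). Closed: final G1 returns to the first vertex.

(bCNC post)
(Date: synthetic)
G21
G90
G0 X190.849 Y106.185
M4 S229
G1 X190.989 Y127.957 F3459
G1 X212.761 Y127.817
G1 X212.621 Y106.045
G1 X190.849 Y106.185
M5
G0 X141.172 Y24.165
M4 S527
G1 X153.330 Y30.135 F1975
G1 X159.300 Y17.977
G1 X147.142 Y12.007
G1 X141.172 Y24.165
M5
G0 X209.904 Y183.751
M4 S832
G1 X192.257 Y189.105 F1272
G1 X191.896 Y207.542
G1 X209.319 Y213.583
G1 X220.449 Y198.879
G1 X209.904 Y183.751
M5
G0 X190.791 Y77.890
M4 S229
G1 X148.732 Y16.868 F3459
G1 X53.950 Y8.243
G1 X97.510 Y117.303
G1 X78.736 Y49.037
G1 X190.791 Y77.890
M5
G0 X222.819 Y178.313
M4 S527
G1 X215.034 Y197.109 F1975
G1 X196.238 Y204.894
G1 X177.442 Y197.109
G1 X169.657 Y178.313
G1 X177.442 Y159.517
G1 X196.238 Y151.732
G1 X215.034 Y159.517
G1 X222.819 Y178.313
M5
G0 X9.515 Y140.555
M4 S527
G1 X187.752 Y119.381 F1975
G1 X47.688 Y105.131
G1 X163.831 Y163.116
G1 X41.243 Y16.410
G1 X64.274 Y231.649
G1 X9.515 Y140.555
M5
G0 X0.000 Y0.000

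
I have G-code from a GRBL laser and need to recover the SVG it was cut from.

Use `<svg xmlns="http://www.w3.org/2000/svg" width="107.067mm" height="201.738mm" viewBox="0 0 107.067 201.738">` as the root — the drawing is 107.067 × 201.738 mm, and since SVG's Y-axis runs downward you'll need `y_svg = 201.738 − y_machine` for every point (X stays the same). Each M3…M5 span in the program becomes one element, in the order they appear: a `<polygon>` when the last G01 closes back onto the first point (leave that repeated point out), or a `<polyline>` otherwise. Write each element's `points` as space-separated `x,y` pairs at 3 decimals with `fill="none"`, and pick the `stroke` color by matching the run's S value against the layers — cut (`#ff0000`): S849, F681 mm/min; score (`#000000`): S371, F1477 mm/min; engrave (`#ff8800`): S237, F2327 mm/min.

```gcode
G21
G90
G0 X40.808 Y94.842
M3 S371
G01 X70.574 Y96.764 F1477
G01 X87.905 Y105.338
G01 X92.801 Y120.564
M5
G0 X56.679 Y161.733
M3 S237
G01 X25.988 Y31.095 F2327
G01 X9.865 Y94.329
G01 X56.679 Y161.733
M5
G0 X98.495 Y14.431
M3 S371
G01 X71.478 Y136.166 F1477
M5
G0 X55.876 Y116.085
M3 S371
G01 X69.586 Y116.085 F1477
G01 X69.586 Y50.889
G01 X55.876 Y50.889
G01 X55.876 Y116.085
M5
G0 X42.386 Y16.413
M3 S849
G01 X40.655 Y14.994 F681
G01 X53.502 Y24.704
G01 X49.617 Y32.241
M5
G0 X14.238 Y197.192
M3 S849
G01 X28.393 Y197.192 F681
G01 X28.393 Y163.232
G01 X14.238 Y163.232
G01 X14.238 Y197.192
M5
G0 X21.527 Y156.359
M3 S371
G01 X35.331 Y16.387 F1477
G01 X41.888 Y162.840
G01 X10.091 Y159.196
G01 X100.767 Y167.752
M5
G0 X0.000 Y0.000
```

<svg xmlns="http://www.w3.org/2000/svg" width="107.067mm" height="201.738mm" viewBox="0 0 107.067 201.738">
  <polyline points="40.808,106.896 70.574,104.974 87.905,96.400 92.801,81.174" fill="none" stroke="#000000"/>
  <polygon points="56.679,40.005 25.988,170.643 9.865,107.409" fill="none" stroke="#ff8800"/>
  <polyline points="98.495,187.307 71.478,65.572" fill="none" stroke="#000000"/>
  <polygon points="55.876,85.653 69.586,85.653 69.586,150.849 55.876,150.849" fill="none" stroke="#000000"/>
  <polyline points="42.386,185.325 40.655,186.744 53.502,177.034 49.617,169.497" fill="none" stroke="#ff0000"/>
  <polygon points="14.238,4.546 28.393,4.546 28.393,38.506 14.238,38.506" fill="none" stroke="#ff0000"/>
  <polyline points="21.527,45.379 35.331,185.351 41.888,38.898 10.091,42.542 100.767,33.986" fill="none" stroke="#000000"/>
</svg>

Machine Y-up, SVG Y-down with viewBox height 201.738, so y_svg = 201.738 − y_machine; X carries over.

Run 1: power S371 maps to stroke `#000000` (score). The run is open, so emit a `<polyline>` with points (Y-flipped): 40.808,106.896 70.574,104.974 87.905,96.400 92.801,81.174.

Run 2: S237 ⇒ engrave layer `#ff8800`. The run returns to its start, so emit a `<polygon>` with points (Y-flipped): 56.679,40.005 25.988,170.643 9.865,107.409.

Run 3: S371 ⇒ score layer `#000000`. The run is open, so emit a `<polyline>` with points (Y-flipped): 98.495,187.307 71.478,65.572.

Run 4: power S371 maps to stroke `#000000` (score). The run returns to its start, so emit a `<polygon>` with points (Y-flipped): 55.876,85.653 69.586,85.653 69.586,150.849 55.876,150.849.

Run 5: the run's S849 means `#ff0000` (cut). The run is open, so emit a `<polyline>` with points (Y-flipped): 42.386,185.325 40.655,186.744 53.502,177.034 49.617,169.497.

Run 6: the run's S849 means `#ff0000` (cut). The run returns to its start, so emit a `<polygon>` with points (Y-flipped): 14.238,4.546 28.393,4.546 28.393,38.506 14.238,38.506.

Run 7: power S371 maps to stroke `#000000` (score). The run is open, so emit a `<polyline>` with points (Y-flipped): 21.527,45.379 35.331,185.351 41.888,38.898 10.091,42.542 100.767,33.986.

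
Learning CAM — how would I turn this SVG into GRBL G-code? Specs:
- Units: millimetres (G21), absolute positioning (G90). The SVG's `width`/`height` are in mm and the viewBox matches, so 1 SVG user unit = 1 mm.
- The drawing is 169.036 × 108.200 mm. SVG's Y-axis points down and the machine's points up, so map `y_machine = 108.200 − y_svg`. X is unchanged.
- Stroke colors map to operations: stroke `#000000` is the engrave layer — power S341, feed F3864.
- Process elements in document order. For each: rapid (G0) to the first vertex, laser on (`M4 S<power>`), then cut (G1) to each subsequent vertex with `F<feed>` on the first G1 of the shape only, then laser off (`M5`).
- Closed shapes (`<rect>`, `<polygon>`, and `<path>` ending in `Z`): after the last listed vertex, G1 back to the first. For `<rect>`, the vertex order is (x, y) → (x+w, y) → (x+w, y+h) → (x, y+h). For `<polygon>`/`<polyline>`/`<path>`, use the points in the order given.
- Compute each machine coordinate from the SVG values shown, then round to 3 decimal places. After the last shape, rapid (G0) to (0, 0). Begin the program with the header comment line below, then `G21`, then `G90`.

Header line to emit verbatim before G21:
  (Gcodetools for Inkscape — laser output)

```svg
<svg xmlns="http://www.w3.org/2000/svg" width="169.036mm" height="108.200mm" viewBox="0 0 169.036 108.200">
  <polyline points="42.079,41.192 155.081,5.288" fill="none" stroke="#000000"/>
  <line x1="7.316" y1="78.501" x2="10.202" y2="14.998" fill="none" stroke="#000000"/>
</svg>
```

viewBox `0 0 169.036 108.200` with mm width/height → 1 unit = 1 mm. Flip: y_m = 108.200 − y_svg.

**Shape 1** — `<polyline>` line segment, stroke `#000000` → engrave (S341, F3864). Machine vertices: (42.079,67.008) → (155.081,102.912). Open path.

**Shape 2** — `<line>` line segment, stroke `#000000` → engrave (S341, F3864). Machine vertices: (7.316,29.699) → (10.202,93.202). Open path.

(Gcodetools for Inkscape — laser output)
G21
G90
G0 X42.079 Y67.008
M4 S341
G1 X155.081 Y102.912 F3864
M5
G0 X7.316 Y29.699
M4 S341
G1 X10.202 Y93.202 F3864
M5
G0 X0.000 Y0.000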